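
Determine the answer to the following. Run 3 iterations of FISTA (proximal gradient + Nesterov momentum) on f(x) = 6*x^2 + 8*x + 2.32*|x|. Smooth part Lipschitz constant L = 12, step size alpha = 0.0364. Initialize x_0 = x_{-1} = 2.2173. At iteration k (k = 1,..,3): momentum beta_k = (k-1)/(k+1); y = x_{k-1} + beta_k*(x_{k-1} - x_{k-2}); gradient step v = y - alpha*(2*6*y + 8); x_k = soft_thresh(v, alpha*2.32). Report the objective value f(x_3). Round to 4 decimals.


FISTA on f(x) = 6*x^2 + 8*x + 2.32*|x|
L = 12, alpha = 0.0364
Iteration 1: beta = 0.0, y = 2.2173 + 0.0*(2.2173 - 2.2173) = 2.2173
  grad(y) = 34.6076, v = y - alpha*grad = 0.9576
  prox(v) = soft_thresh(0.9576, 0.0844) = 0.8731
Iteration 2: beta = 0.3333, y = 0.8731 + 0.3333*(0.8731 - 2.2173) = 0.4251
  grad(y) = 13.101, v = y - alpha*grad = -0.0518
  prox(v) = soft_thresh(-0.0518, 0.0844) = 0.0
Iteration 3: beta = 0.5, y = 0.0 + 0.5*(0.0 - 0.8731) = -0.4366
  grad(y) = 2.7612, v = y - alpha*grad = -0.5371
  prox(v) = soft_thresh(-0.5371, 0.0844) = -0.4526
f(x_3) = 6*(-0.4526)^2 + 8*(-0.4526) + 2.32*|-0.4526| = -1.3417


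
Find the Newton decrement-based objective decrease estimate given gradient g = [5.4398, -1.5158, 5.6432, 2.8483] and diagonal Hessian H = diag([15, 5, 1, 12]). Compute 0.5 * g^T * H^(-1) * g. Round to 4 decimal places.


Step 1: H is diagonal, so H^(-1) * g = [0.3627, -0.3032, 5.6432, 0.2374].
Step 2: g^T H^(-1) g = sum_i g_i^2 / H_ii
  = (5.4398)^2/15 + (-1.5158)^2/5 + (5.6432)^2/1 + (2.8483)^2/12
  = 1.9728 + 0.4595 + 31.8457 + 0.6761 = 34.9541
Step 3: Objective decrease = 0.5 * g^T H^(-1) g = 17.477


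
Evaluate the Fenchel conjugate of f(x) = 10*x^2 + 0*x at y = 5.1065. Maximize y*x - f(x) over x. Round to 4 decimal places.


f*(y) = sup_x {y*x - a*x^2 - b*x} = sup_x {(y-b)*x - a*x^2}
FOC: (y - b) - 2a*x = 0 => x* = (y - b)/(2a)
x* = (5.1065 - 0)/(2*10) = 0.2553
f*(5.1065) = (y-b)^2/(4a) = (5.1065 - 0)^2/(4*10)
= 26.0763/40 = 0.6519


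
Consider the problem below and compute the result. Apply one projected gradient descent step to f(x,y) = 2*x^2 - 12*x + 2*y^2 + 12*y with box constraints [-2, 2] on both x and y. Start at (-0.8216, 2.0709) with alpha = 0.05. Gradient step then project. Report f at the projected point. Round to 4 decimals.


Step 1: Compute gradient at (-0.8216, 2.0709).
grad_x = 2*2*-0.8216 - 12 = -15.2864
grad_y = 2*2*2.0709 + 12 = 20.2836
Step 2: Gradient step.
x_raw = -0.8216 - 0.05*-15.2864 = -0.0573
y_raw = 2.0709 - 0.05*20.2836 = 1.0567
Step 3: Project onto [-2, 2].
x_proj = clip(-0.0573) = -0.0573
y_proj = clip(1.0567) = 1.0567
Step 4: Evaluate f.
f(-0.0573, 1.0567) = 15.6079


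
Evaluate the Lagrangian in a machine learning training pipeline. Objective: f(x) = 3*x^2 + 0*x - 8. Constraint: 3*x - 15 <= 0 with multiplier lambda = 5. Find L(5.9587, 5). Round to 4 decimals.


Step 1: Evaluate f(x).
f(5.9587) = 3*5.9587^2 + 0*5.9587 - 8 = 98.5183
Step 2: Evaluate g(x).
g(5.9587) = 3*5.9587 - 15 = 2.8761
Step 3: Compute Lagrangian.
L = 98.5183 + 5*2.8761 = 112.8988


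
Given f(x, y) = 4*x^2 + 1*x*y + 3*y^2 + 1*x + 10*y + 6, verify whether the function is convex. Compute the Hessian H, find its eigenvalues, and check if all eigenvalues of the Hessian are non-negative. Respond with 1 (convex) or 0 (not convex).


The Hessian of f(x,y) = 4*x^2 + 1*x*y + 3*y^2 + 1*x + 10*y + 6 is:
H = [[8, 1], [1, 6]]
Trace = 8 + 6 = 14
Determinant = 8*6 - (1)^2 = 47
Discriminant = (14)^2 - 4*47 = 8.0
Eigenvalues: lambda_1 = 5.5858, lambda_2 = 8.4142
The function is convex.

1


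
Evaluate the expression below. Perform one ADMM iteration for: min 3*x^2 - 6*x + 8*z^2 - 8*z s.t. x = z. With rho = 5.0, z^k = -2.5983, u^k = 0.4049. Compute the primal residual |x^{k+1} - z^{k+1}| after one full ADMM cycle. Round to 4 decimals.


ADMM iteration with rho = 5.0, z^k = -2.5983, u^k = 0.4049
Step 1: x-update.
Minimize 3*x^2 - 6*x + (5.0/2)*(x + 2.5983 + 0.4049)^2
FOC: (2*3 + 5.0)*x = 6 + 5.0*(-2.5983 - 0.4049)
x^{k+1} = -0.8196
Step 2: z-update.
Minimize 8*z^2 - 8*z + (5.0/2)*(-0.8196 - z + 0.4049)^2
FOC: (2*8 + 5.0)*z = 8 + 5.0*(-0.8196 + 0.4049)
z^{k+1} = 0.2822
Step 3: u-update.
u^{k+1} = 0.4049 - 0.8196 - 0.2822 = -0.6969
Step 4: Primal residual = |-0.8196 - 0.2822| = 1.1018


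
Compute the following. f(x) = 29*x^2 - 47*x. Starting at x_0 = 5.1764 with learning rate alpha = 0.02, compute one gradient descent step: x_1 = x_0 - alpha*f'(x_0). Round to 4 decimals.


We compute the gradient at x_0 and apply the update.
f'(x) = 58*x - 47
f'(5.1764) = 58*5.1764 - 47 = 253.2312
x_1 = 5.1764 - 0.02*253.2312 = 0.1118


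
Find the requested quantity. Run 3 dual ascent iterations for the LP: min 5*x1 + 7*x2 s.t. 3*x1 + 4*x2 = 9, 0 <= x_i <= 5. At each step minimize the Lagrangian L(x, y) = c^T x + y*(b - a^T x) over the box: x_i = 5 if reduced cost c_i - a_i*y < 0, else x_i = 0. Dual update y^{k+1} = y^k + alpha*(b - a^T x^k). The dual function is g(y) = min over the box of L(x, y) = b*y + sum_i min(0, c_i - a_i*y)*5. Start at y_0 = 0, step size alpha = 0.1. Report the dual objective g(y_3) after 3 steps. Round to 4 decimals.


Dual ascent for LP: min 5*x1 + 7*x2, 3*x1 + 4*x2 = 9, 0 <= x_i <= 5
Step 1: y^k = 0.0, reduced costs: (5.0, 7.0)
  x^k = (0.0, 0.0), subgradient = b - a^T x = 9.0
  y^{k+1} = 0.0 + 0.1*9.0 = 0.9
Step 2: y^k = 0.9, reduced costs: (2.3, 3.4)
  x^k = (0.0, 0.0), subgradient = b - a^T x = 9.0
  y^{k+1} = 0.9 + 0.1*9.0 = 1.8
Step 3: y^k = 1.8, reduced costs: (-0.4, -0.2)
  x^k = (5.0, 5.0), subgradient = b - a^T x = -26.0
  y^{k+1} = 1.8 + 0.1*-26.0 = -0.8
Dual objective at y_3 = -0.8: reduced costs (7.4, 10.2), box minimizer x = (0.0, 0.0)
g(y_3) = b*y + (c1 - a1*y)*x1 + (c2 - a2*y)*x2 = 9*(-0.8) + 7.4*0.0 + 10.2*0.0 = -7.2 + 0.0 + 0.0 = -7.2


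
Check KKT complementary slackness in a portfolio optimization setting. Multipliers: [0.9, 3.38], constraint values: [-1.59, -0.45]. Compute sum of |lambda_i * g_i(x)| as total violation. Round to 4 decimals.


KKT complementary slackness check:
lambda_1 * g_1 = 0.9 * -1.59 = -1.431
lambda_2 * g_2 = 3.38 * -0.45 = -1.521
Total violation = 1.431 + 1.521 = 2.952


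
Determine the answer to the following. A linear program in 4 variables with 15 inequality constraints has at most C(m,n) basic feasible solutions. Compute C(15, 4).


Each vertex corresponds to some choice of n active constraints out of m, so the number of vertices is at most C(m, n) = m! / (n!(m-n)!).
m = 15, n = 4
Numerator: 15 * 14 * 13 * 12
Denominator: 4! = 24
C(15, 4) = 1365


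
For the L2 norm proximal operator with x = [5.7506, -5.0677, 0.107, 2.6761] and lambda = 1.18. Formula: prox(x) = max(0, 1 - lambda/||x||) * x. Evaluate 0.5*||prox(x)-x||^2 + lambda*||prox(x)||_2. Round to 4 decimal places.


Step 1: Compute ||x||.
||x|| = 8.1194
Step 2: Compute scaling factor.
scale = max(0, 1 - 1.18/8.1194) = 0.8547
Step 3: prox(x) = [4.9149, -4.3312, 0.0914, 2.2872]
||prox(x)|| = 6.9394
Step 4: Proximal objective.
0.5*||prox-x||^2 = 0.6962
lambda*||prox|| = 8.1885
Total = 8.8846


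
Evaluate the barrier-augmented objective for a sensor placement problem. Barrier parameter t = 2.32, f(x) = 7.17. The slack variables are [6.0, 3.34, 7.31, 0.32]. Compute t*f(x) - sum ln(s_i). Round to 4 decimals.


Step 1: Compute log-barrier.
ln values: [1.7918, 1.206, 1.9892, -1.1394]
phi = -(1.7918 + 1.206 + 1.9892 - 1.1394) = -3.8475
Step 2: Compute augmented objective.
t*f(x) = 2.32*7.17 = 16.6344
Total = 16.6344 - 3.8475 = 12.7869


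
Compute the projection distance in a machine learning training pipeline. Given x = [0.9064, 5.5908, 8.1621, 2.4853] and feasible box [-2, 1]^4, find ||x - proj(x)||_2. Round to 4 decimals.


Project each component onto [-2, 1].
clip(0.9064) = 0.9064, clip(5.5908) = 1.0, clip(8.1621) = 1.0, clip(2.4853) = 1.0
Projection = [0.9064, 1.0, 1.0, 1.0]
Squared diffs: [0.0, 21.0754, 51.2957, 2.2061]
Distance = sqrt(74.5772) = 8.6358


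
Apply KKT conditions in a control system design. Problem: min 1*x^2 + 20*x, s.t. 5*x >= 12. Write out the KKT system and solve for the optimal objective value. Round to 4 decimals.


Step 1: Try lambda = 0 (constraint inactive).
x_unc = -20/(2*1) = -10.0
Check: 5*-10.0 = -50.0 < 12 -- violated!
Step 2: Constraint must be active: 5*x = 12
x* = 12/5 = 2.4
lambda = (2*1*2.4 + 20)/5 = 4.96
Step 3: Compute optimal value.
f(x*) = 1*2.4^2 + 20*2.4 = 53.76


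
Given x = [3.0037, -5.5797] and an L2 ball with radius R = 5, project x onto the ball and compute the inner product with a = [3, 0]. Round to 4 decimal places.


Step 1: Compute ||x|| (intermediates to 6 decimals).
||x|| = sqrt(3.0037^2 + (-5.5797)^2) = 6.336818
Step 2: Project.
Since ||x|| > R, scale = R/||x|| = 5/6.336818 = 0.78904, proj(x) = scale * x
proj(x) = [2.370039, -4.402606]
Step 3: Dot product.
a^T * proj(x) = 3*2.370039 + 0*(-4.402606) = 7.1101


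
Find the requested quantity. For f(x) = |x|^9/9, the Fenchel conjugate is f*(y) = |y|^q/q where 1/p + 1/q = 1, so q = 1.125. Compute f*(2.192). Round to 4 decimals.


The conjugate exponent q satisfies 1/p + 1/q = 1.
p = 9, so q = 9/(9 - 1) = 1.125
|y|^q = 2.192^1.125 = 2.4179
f*(2.192) = 2.4179 / 1.125 = 2.1493


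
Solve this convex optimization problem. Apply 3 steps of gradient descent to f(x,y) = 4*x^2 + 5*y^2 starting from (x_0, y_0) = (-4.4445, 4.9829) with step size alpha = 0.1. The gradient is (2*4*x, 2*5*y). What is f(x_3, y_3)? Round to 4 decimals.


Gradient descent on f(x,y) = 4*x^2 + 5*y^2.
Starting point: (-4.4445, 4.9829), alpha = 0.1
Step 1: grad_x = 2*4*-4.4445 = -35.556, grad_y = 2*5*4.9829 = 49.829
  x_1 = -4.4445 - 0.1*-35.556 = -0.8889
  y_1 = 4.9829 - 0.1*49.829 = -0.0
Step 2: grad_x = 2*4*-0.8889 = -7.1112, grad_y = 2*5*-0.0 = -0.0
  x_2 = -0.8889 - 0.1*-7.1112 = -0.1778
  y_2 = -0.0 - 0.1*-0.0 = 0.0
Step 3: grad_x = 2*4*-0.1778 = -1.4222, grad_y = 2*5*0.0 = 0.0
  x_3 = -0.1778 - 0.1*-1.4222 = -0.0356
  y_3 = 0.0 - 0.1*0.0 = 0.0
f(-0.0356, 0.0) = 4*(-0.0356)^2 + 5*0.0^2 = 0.0051


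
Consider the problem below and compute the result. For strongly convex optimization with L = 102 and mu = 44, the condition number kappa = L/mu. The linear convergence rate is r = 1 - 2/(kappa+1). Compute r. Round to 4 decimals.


Step 1: Compute the condition number.
kappa = L/mu = 102/44 = 2.3182
Step 2: Compute the convergence rate.
r = 1 - 2/(kappa + 1) = 1 - 2*mu/(L + mu) = (L - mu)/(L + mu) = 58/146 = 0.3973


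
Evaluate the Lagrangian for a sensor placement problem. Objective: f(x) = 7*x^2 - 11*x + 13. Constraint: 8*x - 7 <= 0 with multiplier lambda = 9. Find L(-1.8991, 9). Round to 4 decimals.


Step 1: Evaluate f(x).
f(-1.8991) = 7*(-1.8991)^2 - 11*(-1.8991) + 13 = 59.1362
Step 2: Evaluate g(x).
g(-1.8991) = 8*-1.8991 - 7 = -22.1928
Step 3: Compute Lagrangian.
L = 59.1362 + 9*-22.1928 = -140.599


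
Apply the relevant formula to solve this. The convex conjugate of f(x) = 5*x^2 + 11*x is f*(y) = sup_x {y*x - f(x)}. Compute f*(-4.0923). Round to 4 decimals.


f*(y) = sup_x {y*x - a*x^2 - b*x} = sup_x {(y-b)*x - a*x^2}
FOC: (y - b) - 2a*x = 0 => x* = (y - b)/(2a)
x* = (-4.0923 - 11)/(2*5) = -1.5092
f*(-4.0923) = (y-b)^2/(4a) = (-4.0923 - 11)^2/(4*5)
= 227.7775/20 = 11.3889


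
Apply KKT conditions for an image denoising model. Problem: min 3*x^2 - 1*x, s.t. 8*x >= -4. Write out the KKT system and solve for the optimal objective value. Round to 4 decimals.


Step 1: Try lambda = 0 (constraint inactive).
Stationarity: 2*3*x - 1 = 0
x* = 1/(2*3) = 1/6 = 0.1667 (rounded; the exact value 1/6 is used below)
Check constraint: 8*0.1667 = 1.3336 >= -4 -- satisfied.
Step 2: Compute optimal value.
f(x*) = 3*(1/6)^2 - 1*(1/6) = -0.0833


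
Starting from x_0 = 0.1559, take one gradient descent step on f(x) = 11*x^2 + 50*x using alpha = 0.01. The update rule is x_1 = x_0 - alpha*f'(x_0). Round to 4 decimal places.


We compute the gradient at x_0 and apply the update.
f'(x) = 22*x + 50
f'(0.1559) = 22*0.1559 + 50 = 53.4298
x_1 = 0.1559 - 0.01*53.4298 = -0.3784


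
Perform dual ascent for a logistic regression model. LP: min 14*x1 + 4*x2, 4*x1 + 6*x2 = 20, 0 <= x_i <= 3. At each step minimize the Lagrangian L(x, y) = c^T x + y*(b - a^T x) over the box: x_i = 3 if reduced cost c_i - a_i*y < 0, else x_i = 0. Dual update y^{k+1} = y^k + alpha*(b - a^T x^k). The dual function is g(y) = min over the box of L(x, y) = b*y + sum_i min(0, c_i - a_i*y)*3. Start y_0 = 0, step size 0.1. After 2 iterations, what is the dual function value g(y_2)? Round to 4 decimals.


Dual ascent for LP: min 14*x1 + 4*x2, 4*x1 + 6*x2 = 20, 0 <= x_i <= 3
Step 1: y^k = 0.0, reduced costs: (14.0, 4.0)
  x^k = (0.0, 0.0), subgradient = b - a^T x = 20.0
  y^{k+1} = 0.0 + 0.1*20.0 = 2.0
Step 2: y^k = 2.0, reduced costs: (6.0, -8.0)
  x^k = (0.0, 3.0), subgradient = b - a^T x = 2.0
  y^{k+1} = 2.0 + 0.1*2.0 = 2.2
Dual objective at y_2 = 2.2: reduced costs (5.2, -9.2), box minimizer x = (0.0, 3.0)
g(y_2) = b*y + (c1 - a1*y)*x1 + (c2 - a2*y)*x2 = 20*2.2 + 5.2*0.0 + (-9.2)*3.0 = 44.0 + 0.0 - 27.6 = 16.4


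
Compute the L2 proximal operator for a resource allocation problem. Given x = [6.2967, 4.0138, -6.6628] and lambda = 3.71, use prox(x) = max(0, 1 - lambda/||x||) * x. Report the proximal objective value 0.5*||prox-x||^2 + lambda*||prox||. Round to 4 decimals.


Step 1: Compute ||x||.
||x|| = 10.0076
Step 2: Compute scaling factor.
scale = max(0, 1 - 3.71/10.0076) = 0.6293
Step 3: prox(x) = [3.9624, 2.5258, -4.1928]
||prox(x)|| = 6.2976
Step 4: Proximal objective.
0.5*||prox-x||^2 = 6.8821
lambda*||prox|| = 23.3641
Total = 30.2461


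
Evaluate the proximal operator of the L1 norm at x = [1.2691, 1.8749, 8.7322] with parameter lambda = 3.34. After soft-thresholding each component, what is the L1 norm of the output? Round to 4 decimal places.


Soft-thresholding with lambda = 3.34:
prox(1.2691) = sign(1.2691)*max(|1.2691| - 3.34, 0) = 0.0
prox(1.8749) = sign(1.8749)*max(|1.8749| - 3.34, 0) = 0.0
prox(8.7322) = sign(8.7322)*max(|8.7322| - 3.34, 0) = 5.3922
prox(x) = [0.0, 0.0, 5.3922]
||prox(x)||_1 = 0.0 + 0.0 + 5.3922 = 5.3922


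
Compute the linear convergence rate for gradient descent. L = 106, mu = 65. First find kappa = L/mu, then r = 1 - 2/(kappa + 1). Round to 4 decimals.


Step 1: Compute the condition number.
kappa = L/mu = 106/65 = 1.6308
Step 2: Compute the convergence rate.
r = 1 - 2/(kappa + 1) = 1 - 2*mu/(L + mu) = (L - mu)/(L + mu) = 41/171 = 0.2398


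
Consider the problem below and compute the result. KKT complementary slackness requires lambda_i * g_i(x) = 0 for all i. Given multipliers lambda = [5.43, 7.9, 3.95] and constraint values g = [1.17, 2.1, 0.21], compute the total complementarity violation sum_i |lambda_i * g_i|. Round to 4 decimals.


KKT complementary slackness check:
lambda_1 * g_1 = 5.43 * 1.17 = 6.3531
lambda_2 * g_2 = 7.9 * 2.1 = 16.59
lambda_3 * g_3 = 3.95 * 0.21 = 0.8295
Total violation = 6.3531 + 16.59 + 0.8295 = 23.7726


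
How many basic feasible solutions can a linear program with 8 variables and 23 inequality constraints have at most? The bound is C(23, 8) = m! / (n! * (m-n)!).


Each vertex corresponds to some choice of n active constraints out of m, so the number of vertices is at most C(m, n) = m! / (n!(m-n)!).
m = 23, n = 8
Numerator: 23 * 22 * 21 * 20 * 19 * 18 * 17 * 16
Denominator: 8! = 40320
C(23, 8) = 490314


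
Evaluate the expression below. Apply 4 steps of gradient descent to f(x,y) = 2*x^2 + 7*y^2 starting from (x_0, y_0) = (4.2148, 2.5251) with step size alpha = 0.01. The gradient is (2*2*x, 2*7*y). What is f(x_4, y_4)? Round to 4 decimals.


Gradient descent on f(x,y) = 2*x^2 + 7*y^2.
Starting point: (4.2148, 2.5251), alpha = 0.01
Step 1: grad_x = 2*2*4.2148 = 16.8592, grad_y = 2*7*2.5251 = 35.3514
  x_1 = 4.2148 - 0.01*16.8592 = 4.0462
  y_1 = 2.5251 - 0.01*35.3514 = 2.1716
Step 2: grad_x = 2*2*4.0462 = 16.1848, grad_y = 2*7*2.1716 = 30.4022
  x_2 = 4.0462 - 0.01*16.1848 = 3.8844
  y_2 = 2.1716 - 0.01*30.4022 = 1.8676
Step 3: grad_x = 2*2*3.8844 = 15.5374, grad_y = 2*7*1.8676 = 26.1459
  x_3 = 3.8844 - 0.01*15.5374 = 3.729
  y_3 = 1.8676 - 0.01*26.1459 = 1.6061
Step 4: grad_x = 2*2*3.729 = 14.9159, grad_y = 2*7*1.6061 = 22.4855
  x_4 = 3.729 - 0.01*14.9159 = 3.5798
  y_4 = 1.6061 - 0.01*22.4855 = 1.3813
f(3.5798, 1.3813) = 2*3.5798^2 + 7*1.3813^2 = 38.9853


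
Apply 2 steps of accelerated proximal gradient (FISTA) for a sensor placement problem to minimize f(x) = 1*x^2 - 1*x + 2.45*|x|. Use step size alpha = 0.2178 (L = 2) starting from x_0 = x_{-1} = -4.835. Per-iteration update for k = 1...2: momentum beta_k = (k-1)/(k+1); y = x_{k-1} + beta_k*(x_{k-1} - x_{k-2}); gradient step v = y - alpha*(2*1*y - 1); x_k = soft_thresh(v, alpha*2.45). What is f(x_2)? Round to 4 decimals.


FISTA on f(x) = 1*x^2 - 1*x + 2.45*|x|
L = 2, alpha = 0.2178
Iteration 1: beta = 0.0, y = -4.835 + 0.0*(-4.835 + 4.835) = -4.835
  grad(y) = -10.67, v = y - alpha*grad = -2.5111
  prox(v) = soft_thresh(-2.5111, 0.5336) = -1.9775
Iteration 2: beta = 0.3333, y = -1.9775 + 0.3333*(-1.9775 + 4.835) = -1.025
  grad(y) = -3.0499, v = y - alpha*grad = -0.3607
  prox(v) = soft_thresh(-0.3607, 0.5336) = 0.0
f(x_2) = 1*0.0^2 - 1*0.0 + 2.45*|0.0| = 0.0


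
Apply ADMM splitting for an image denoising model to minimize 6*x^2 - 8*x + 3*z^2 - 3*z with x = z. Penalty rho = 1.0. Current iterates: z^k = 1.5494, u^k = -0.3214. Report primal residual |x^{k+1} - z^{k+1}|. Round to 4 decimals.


ADMM iteration with rho = 1.0, z^k = 1.5494, u^k = -0.3214
Step 1: x-update.
Minimize 6*x^2 - 8*x + (1.0/2)*(x - 1.5494 - 0.3214)^2
FOC: (2*6 + 1.0)*x = 8 + 1.0*(1.5494 + 0.3214)
x^{k+1} = 0.7593
Step 2: z-update.
Minimize 3*z^2 - 3*z + (1.0/2)*(0.7593 - z - 0.3214)^2
FOC: (2*3 + 1.0)*z = 3 + 1.0*(0.7593 - 0.3214)
z^{k+1} = 0.4911
Step 3: u-update.
u^{k+1} = -0.3214 + 0.7593 - 0.4911 = -0.0532
Step 4: Primal residual = |0.7593 - 0.4911| = 0.2682


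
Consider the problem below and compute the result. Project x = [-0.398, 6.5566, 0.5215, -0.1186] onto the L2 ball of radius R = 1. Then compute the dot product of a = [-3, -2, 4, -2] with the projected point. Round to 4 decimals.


Step 1: Compute ||x|| (intermediates to 6 decimals).
||x|| = sqrt((-0.398)^2 + 6.5566^2 + 0.5215^2 + (-0.1186)^2) = 6.590405
Step 2: Project.
Since ||x|| > R, scale = R/||x|| = 1/6.590405 = 0.151736, proj(x) = scale * x
proj(x) = [-0.060391, 0.994872, 0.07913, -0.017996]
Step 3: Dot product.
a^T * proj(x) = -3*(-0.060391) - 2*0.994872 + 4*0.07913 - 2*(-0.017996) = -1.4561


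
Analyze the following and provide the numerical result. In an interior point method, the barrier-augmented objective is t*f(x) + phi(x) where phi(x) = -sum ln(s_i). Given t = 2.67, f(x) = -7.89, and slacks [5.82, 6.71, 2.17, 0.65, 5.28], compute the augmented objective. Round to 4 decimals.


Step 1: Compute log-barrier.
ln values: [1.7613, 1.9036, 0.7747, -0.4308, 1.6639]
phi = -(1.7613 + 1.9036 + 0.7747 - 0.4308 + 1.6639) = -5.6728
Step 2: Compute augmented objective.
t*f(x) = 2.67*-7.89 = -21.0663
Total = -21.0663 - 5.6728 = -26.7391


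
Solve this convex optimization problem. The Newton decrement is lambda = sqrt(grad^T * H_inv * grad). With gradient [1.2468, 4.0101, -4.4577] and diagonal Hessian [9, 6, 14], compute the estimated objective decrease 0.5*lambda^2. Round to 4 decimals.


Step 1: H is diagonal, so H^(-1) * g = [0.1385, 0.6684, -0.3184].
Step 2: g^T H^(-1) g = sum_i g_i^2 / H_ii
  = (1.2468)^2/9 + (4.0101)^2/6 + (-4.4577)^2/14
  = 0.1727 + 2.6802 + 1.4194 = 4.2722
Step 3: Objective decrease = 0.5 * g^T H^(-1) g = 2.1361


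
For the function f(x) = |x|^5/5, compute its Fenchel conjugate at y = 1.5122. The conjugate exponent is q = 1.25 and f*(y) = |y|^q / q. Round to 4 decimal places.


The conjugate exponent q satisfies 1/p + 1/q = 1.
p = 5, so q = 5/(5 - 1) = 1.25
|y|^q = 1.5122^1.25 = 1.6769
f*(1.5122) = 1.6769 / 1.25 = 1.3415


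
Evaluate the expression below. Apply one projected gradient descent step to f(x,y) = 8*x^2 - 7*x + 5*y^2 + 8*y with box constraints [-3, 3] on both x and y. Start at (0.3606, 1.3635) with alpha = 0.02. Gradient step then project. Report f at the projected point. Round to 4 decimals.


Step 1: Compute gradient at (0.3606, 1.3635).
grad_x = 2*8*0.3606 - 7 = -1.2304
grad_y = 2*5*1.3635 + 8 = 21.635
Step 2: Gradient step.
x_raw = 0.3606 - 0.02*-1.2304 = 0.3852
y_raw = 1.3635 - 0.02*21.635 = 0.9308
Step 3: Project onto [-3, 3].
x_proj = clip(0.3852) = 0.3852
y_proj = clip(0.9308) = 0.9308
Step 4: Evaluate f.
f(0.3852, 0.9308) = 10.269


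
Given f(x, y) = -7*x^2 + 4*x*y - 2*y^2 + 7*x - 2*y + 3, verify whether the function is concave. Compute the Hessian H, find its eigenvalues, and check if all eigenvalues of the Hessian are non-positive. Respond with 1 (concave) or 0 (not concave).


The Hessian of f(x,y) = -7*x^2 + 4*x*y - 2*y^2 + 7*x - 2*y + 3 is:
H = [[-14, 4], [4, -4]]
Trace = -14 - 4 = -18
Determinant = -14*-4 - (4)^2 = 40
Discriminant = (-18)^2 - 4*40 = 164.0
Eigenvalues: lambda_1 = -15.4031, lambda_2 = -2.5969
The function is concave.

1


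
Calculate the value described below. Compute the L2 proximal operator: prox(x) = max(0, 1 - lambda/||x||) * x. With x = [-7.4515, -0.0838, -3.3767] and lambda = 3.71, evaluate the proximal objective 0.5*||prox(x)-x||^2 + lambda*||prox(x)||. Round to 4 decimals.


Step 1: Compute ||x||.
||x|| = 8.1813
Step 2: Compute scaling factor.
scale = max(0, 1 - 3.71/8.1813) = 0.5465
Step 3: prox(x) = [-4.0725, -0.0458, -1.8455]
||prox(x)|| = 4.4713
Step 4: Proximal objective.
0.5*||prox-x||^2 = 6.8821
lambda*||prox|| = 16.5885
Total = 23.4706


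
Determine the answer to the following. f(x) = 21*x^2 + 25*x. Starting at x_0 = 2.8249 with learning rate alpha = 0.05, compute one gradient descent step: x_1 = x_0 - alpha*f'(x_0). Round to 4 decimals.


We compute the gradient at x_0 and apply the update.
f'(x) = 42*x + 25
f'(2.8249) = 42*2.8249 + 25 = 143.6458
x_1 = 2.8249 - 0.05*143.6458 = -4.3574


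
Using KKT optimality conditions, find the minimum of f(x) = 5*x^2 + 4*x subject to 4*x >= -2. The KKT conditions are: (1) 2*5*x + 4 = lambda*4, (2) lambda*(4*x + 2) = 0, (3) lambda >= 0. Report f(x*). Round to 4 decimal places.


Step 1: Try lambda = 0 (constraint inactive).
Stationarity: 2*5*x + 4 = 0
x* = -4/(2*5) = -0.4
Check constraint: 4*-0.4 = -1.6 >= -2 -- satisfied.
Step 2: Compute optimal value.
f(x*) = 5*(-0.4)^2 + 4*(-0.4) = -0.8


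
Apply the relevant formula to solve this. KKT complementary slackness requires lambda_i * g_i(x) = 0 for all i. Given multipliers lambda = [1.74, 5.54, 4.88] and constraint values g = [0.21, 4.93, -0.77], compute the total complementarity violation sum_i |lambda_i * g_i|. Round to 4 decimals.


KKT complementary slackness check:
lambda_1 * g_1 = 1.74 * 0.21 = 0.3654
lambda_2 * g_2 = 5.54 * 4.93 = 27.3122
lambda_3 * g_3 = 4.88 * -0.77 = -3.7576
Total violation = 0.3654 + 27.3122 + 3.7576 = 31.4352


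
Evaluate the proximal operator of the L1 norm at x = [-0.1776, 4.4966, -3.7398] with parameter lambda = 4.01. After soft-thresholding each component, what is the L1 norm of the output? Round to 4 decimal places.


Soft-thresholding with lambda = 4.01:
prox(-0.1776) = sign(-0.1776)*max(|-0.1776| - 4.01, 0) = 0.0
prox(4.4966) = sign(4.4966)*max(|4.4966| - 4.01, 0) = 0.4866
prox(-3.7398) = sign(-3.7398)*max(|-3.7398| - 4.01, 0) = 0.0
prox(x) = [0.0, 0.4866, 0.0]
||prox(x)||_1 = 0.0 + 0.4866 + 0.0 = 0.4866


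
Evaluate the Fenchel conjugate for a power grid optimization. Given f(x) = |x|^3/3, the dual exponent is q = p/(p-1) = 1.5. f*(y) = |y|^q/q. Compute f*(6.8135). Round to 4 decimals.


The conjugate exponent q satisfies 1/p + 1/q = 1.
p = 3, so q = 3/(3 - 1) = 1.5
|y|^q = 6.8135^1.5 = 17.7851
f*(6.8135) = 17.7851 / 1.5 = 11.8567


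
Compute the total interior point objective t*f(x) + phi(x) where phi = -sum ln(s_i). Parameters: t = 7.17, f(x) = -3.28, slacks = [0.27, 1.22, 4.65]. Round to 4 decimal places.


Step 1: Compute log-barrier.
ln values: [-1.3093, 0.1989, 1.5369]
phi = -(-1.3093 + 0.1989 + 1.5369) = -0.4264
Step 2: Compute augmented objective.
t*f(x) = 7.17*-3.28 = -23.5176
Total = -23.5176 - 0.4264 = -23.944


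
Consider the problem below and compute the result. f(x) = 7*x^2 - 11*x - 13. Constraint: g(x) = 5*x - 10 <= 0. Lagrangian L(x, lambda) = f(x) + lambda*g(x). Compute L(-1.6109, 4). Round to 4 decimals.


Step 1: Evaluate f(x).
f(-1.6109) = 7*(-1.6109)^2 - 11*(-1.6109) - 13 = 22.8849
Step 2: Evaluate g(x).
g(-1.6109) = 5*-1.6109 - 10 = -18.0545
Step 3: Compute Lagrangian.
L = 22.8849 + 4*-18.0545 = -49.3331


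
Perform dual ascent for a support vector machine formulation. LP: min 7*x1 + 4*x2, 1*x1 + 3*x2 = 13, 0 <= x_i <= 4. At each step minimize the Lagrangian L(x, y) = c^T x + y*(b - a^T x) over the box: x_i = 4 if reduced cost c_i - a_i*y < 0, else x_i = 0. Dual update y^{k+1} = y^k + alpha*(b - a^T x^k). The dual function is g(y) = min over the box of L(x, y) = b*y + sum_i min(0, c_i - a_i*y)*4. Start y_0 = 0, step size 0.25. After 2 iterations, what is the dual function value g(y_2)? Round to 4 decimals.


Dual ascent for LP: min 7*x1 + 4*x2, 1*x1 + 3*x2 = 13, 0 <= x_i <= 4
Step 1: y^k = 0.0, reduced costs: (7.0, 4.0)
  x^k = (0.0, 0.0), subgradient = b - a^T x = 13.0
  y^{k+1} = 0.0 + 0.25*13.0 = 3.25
Step 2: y^k = 3.25, reduced costs: (3.75, -5.75)
  x^k = (0.0, 4.0), subgradient = b - a^T x = 1.0
  y^{k+1} = 3.25 + 0.25*1.0 = 3.5
Dual objective at y_2 = 3.5: reduced costs (3.5, -6.5), box minimizer x = (0.0, 4.0)
g(y_2) = b*y + (c1 - a1*y)*x1 + (c2 - a2*y)*x2 = 13*3.5 + 3.5*0.0 + (-6.5)*4.0 = 45.5 + 0.0 - 26.0 = 19.5


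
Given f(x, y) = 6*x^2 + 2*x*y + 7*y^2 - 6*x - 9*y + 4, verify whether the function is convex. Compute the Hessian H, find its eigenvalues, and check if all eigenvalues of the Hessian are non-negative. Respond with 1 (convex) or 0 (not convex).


The Hessian of f(x,y) = 6*x^2 + 2*x*y + 7*y^2 - 6*x - 9*y + 4 is:
H = [[12, 2], [2, 14]]
Trace = 12 + 14 = 26
Determinant = 12*14 - (2)^2 = 164
Discriminant = (26)^2 - 4*164 = 20.0
Eigenvalues: lambda_1 = 10.7639, lambda_2 = 15.2361
The function is convex.

1


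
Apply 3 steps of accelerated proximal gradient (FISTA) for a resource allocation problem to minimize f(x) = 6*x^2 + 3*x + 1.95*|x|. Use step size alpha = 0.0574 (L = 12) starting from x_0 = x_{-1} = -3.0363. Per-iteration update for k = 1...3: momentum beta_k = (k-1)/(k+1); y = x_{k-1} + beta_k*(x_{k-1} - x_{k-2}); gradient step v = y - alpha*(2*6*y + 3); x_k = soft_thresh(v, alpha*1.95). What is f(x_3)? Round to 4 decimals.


FISTA on f(x) = 6*x^2 + 3*x + 1.95*|x|
L = 12, alpha = 0.0574
Iteration 1: beta = 0.0, y = -3.0363 + 0.0*(-3.0363 + 3.0363) = -3.0363
  grad(y) = -33.4356, v = y - alpha*grad = -1.1171
  prox(v) = soft_thresh(-1.1171, 0.1119) = -1.0052
Iteration 2: beta = 0.3333, y = -1.0052 + 0.3333*(-1.0052 + 3.0363) = -0.3281
  grad(y) = -0.9375, v = y - alpha*grad = -0.2743
  prox(v) = soft_thresh(-0.2743, 0.1119) = -0.1624
Iteration 3: beta = 0.5, y = -0.1624 + 0.5*(-0.1624 + 1.0052) = 0.259
  grad(y) = 6.1081, v = y - alpha*grad = -0.0916
  prox(v) = soft_thresh(-0.0916, 0.1119) = 0.0
f(x_3) = 6*0.0^2 + 3*0.0 + 1.95*|0.0| = 0.0


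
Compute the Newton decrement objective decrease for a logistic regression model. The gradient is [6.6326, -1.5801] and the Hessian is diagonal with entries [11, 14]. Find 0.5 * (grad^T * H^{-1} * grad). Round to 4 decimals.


Step 1: H is diagonal, so H^(-1) * g = [0.603, -0.1129].
Step 2: g^T H^(-1) g = sum_i g_i^2 / H_ii
  = (6.6326)^2/11 + (-1.5801)^2/14
  = 3.9992 + 0.1783 = 4.1776
Step 3: Objective decrease = 0.5 * g^T H^(-1) g = 2.0888


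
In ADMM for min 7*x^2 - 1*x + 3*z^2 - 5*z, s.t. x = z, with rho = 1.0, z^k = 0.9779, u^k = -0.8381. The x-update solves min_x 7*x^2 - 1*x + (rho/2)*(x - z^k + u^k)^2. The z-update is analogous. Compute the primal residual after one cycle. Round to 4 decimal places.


ADMM iteration with rho = 1.0, z^k = 0.9779, u^k = -0.8381
Step 1: x-update.
Minimize 7*x^2 - 1*x + (1.0/2)*(x - 0.9779 - 0.8381)^2
FOC: (2*7 + 1.0)*x = 1 + 1.0*(0.9779 + 0.8381)
x^{k+1} = 0.1877
Step 2: z-update.
Minimize 3*z^2 - 5*z + (1.0/2)*(0.1877 - z - 0.8381)^2
FOC: (2*3 + 1.0)*z = 5 + 1.0*(0.1877 - 0.8381)
z^{k+1} = 0.6214
Step 3: u-update.
u^{k+1} = -0.8381 + 0.1877 - 0.6214 = -1.2717
Step 4: Primal residual = |0.1877 - 0.6214| = 0.4336


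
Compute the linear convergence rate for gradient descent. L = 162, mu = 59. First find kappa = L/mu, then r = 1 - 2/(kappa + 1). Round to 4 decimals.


Step 1: Compute the condition number.
kappa = L/mu = 162/59 = 2.7458
Step 2: Compute the convergence rate.
r = 1 - 2/(kappa + 1) = 1 - 2*mu/(L + mu) = (L - mu)/(L + mu) = 103/221 = 0.4661


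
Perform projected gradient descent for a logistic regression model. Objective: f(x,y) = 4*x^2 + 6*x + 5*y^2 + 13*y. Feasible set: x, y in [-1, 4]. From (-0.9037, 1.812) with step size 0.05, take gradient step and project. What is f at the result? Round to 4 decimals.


Step 1: Compute gradient at (-0.9037, 1.812).
grad_x = 2*4*-0.9037 + 6 = -1.2296
grad_y = 2*5*1.812 + 13 = 31.12
Step 2: Gradient step.
x_raw = -0.9037 - 0.05*-1.2296 = -0.8422
y_raw = 1.812 - 0.05*31.12 = 0.256
Step 3: Project onto [-1, 4].
x_proj = clip(-0.8422) = -0.8422
y_proj = clip(0.256) = 0.256
Step 4: Evaluate f.
f(-0.8422, 0.256) = 1.4397


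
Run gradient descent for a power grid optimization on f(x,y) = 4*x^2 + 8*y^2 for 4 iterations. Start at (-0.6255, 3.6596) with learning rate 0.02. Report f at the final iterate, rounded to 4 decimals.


Gradient descent on f(x,y) = 4*x^2 + 8*y^2.
Starting point: (-0.6255, 3.6596), alpha = 0.02
Step 1: grad_x = 2*4*-0.6255 = -5.004, grad_y = 2*8*3.6596 = 58.5536
  x_1 = -0.6255 - 0.02*-5.004 = -0.5254
  y_1 = 3.6596 - 0.02*58.5536 = 2.4885
Step 2: grad_x = 2*4*-0.5254 = -4.2034, grad_y = 2*8*2.4885 = 39.8164
  x_2 = -0.5254 - 0.02*-4.2034 = -0.4414
  y_2 = 2.4885 - 0.02*39.8164 = 1.6922
Step 3: grad_x = 2*4*-0.4414 = -3.5308, grad_y = 2*8*1.6922 = 27.0752
  x_3 = -0.4414 - 0.02*-3.5308 = -0.3707
  y_3 = 1.6922 - 0.02*27.0752 = 1.1507
Step 4: grad_x = 2*4*-0.3707 = -2.9659, grad_y = 2*8*1.1507 = 18.4111
  x_4 = -0.3707 - 0.02*-2.9659 = -0.3114
  y_4 = 1.1507 - 0.02*18.4111 = 0.7825
f(-0.3114, 0.7825) = 4*(-0.3114)^2 + 8*0.7825^2 = 5.286


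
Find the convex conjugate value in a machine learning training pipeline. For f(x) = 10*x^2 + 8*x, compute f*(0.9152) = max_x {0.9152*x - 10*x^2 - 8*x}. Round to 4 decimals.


f*(y) = sup_x {y*x - a*x^2 - b*x} = sup_x {(y-b)*x - a*x^2}
FOC: (y - b) - 2a*x = 0 => x* = (y - b)/(2a)
x* = (0.9152 - 8)/(2*10) = -0.3542
f*(0.9152) = (y-b)^2/(4a) = (0.9152 - 8)^2/(4*10)
= 50.1944/40 = 1.2549


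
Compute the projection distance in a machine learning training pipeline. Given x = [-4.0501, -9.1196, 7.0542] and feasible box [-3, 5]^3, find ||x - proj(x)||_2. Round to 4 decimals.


Project each component onto [-3, 5].
clip(-4.0501) = -3.0, clip(-9.1196) = -3.0, clip(7.0542) = 5.0
Projection = [-3.0, -3.0, 5.0]
Squared diffs: [1.1027, 37.4495, 4.2197]
Distance = sqrt(42.7719) = 6.54


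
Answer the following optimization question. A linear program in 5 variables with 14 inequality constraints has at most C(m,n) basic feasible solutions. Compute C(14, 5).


Each vertex corresponds to some choice of n active constraints out of m, so the number of vertices is at most C(m, n) = m! / (n!(m-n)!).
m = 14, n = 5
Numerator: 14 * 13 * 12 * 11 * 10
Denominator: 5! = 120
C(14, 5) = 2002


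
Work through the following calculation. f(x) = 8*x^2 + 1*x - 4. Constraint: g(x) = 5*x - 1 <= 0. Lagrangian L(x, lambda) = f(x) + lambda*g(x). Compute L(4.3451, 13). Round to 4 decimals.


Step 1: Evaluate f(x).
f(4.3451) = 8*4.3451^2 + 1*4.3451 - 4 = 151.3843
Step 2: Evaluate g(x).
g(4.3451) = 5*4.3451 - 1 = 20.7255
Step 3: Compute Lagrangian.
L = 151.3843 + 13*20.7255 = 420.8158


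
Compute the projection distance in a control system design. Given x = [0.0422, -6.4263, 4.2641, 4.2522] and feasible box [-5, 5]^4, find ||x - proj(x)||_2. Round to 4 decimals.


Project each component onto [-5, 5].
clip(0.0422) = 0.0422, clip(-6.4263) = -5.0, clip(4.2641) = 4.2641, clip(4.2522) = 4.2522
Projection = [0.0422, -5.0, 4.2641, 4.2522]
Squared diffs: [0.0, 2.0343, 0.0, 0.0]
Distance = sqrt(2.0343) = 1.4263


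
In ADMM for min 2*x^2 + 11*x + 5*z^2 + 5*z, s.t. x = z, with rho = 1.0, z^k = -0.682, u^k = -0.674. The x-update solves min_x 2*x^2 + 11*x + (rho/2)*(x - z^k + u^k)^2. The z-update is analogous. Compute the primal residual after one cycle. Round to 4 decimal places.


ADMM iteration with rho = 1.0, z^k = -0.682, u^k = -0.674
Step 1: x-update.
Minimize 2*x^2 + 11*x + (1.0/2)*(x + 0.682 - 0.674)^2
FOC: (2*2 + 1.0)*x = -11 + 1.0*(-0.682 + 0.674)
x^{k+1} = -2.2016
Step 2: z-update.
Minimize 5*z^2 + 5*z + (1.0/2)*(-2.2016 - z - 0.674)^2
FOC: (2*5 + 1.0)*z = -5 + 1.0*(-2.2016 - 0.674)
z^{k+1} = -0.716
Step 3: u-update.
u^{k+1} = -0.674 - 2.2016 + 0.716 = -2.1596
Step 4: Primal residual = |-2.2016 + 0.716| = 1.4856


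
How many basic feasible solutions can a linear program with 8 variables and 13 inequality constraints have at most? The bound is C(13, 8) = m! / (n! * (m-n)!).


Each vertex corresponds to some choice of n active constraints out of m, so the number of vertices is at most C(m, n) = m! / (n!(m-n)!).
m = 13, n = 8
Numerator: 13 * 12 * 11 * 10 * 9 * 8 * 7 * 6
Denominator: 8! = 40320
C(13, 8) = 1287


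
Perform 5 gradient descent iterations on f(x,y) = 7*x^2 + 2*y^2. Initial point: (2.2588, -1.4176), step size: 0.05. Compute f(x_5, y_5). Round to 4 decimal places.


Gradient descent on f(x,y) = 7*x^2 + 2*y^2.
Starting point: (2.2588, -1.4176), alpha = 0.05
Step 1: grad_x = 2*7*2.2588 = 31.6232, grad_y = 2*2*-1.4176 = -5.6704
  x_1 = 2.2588 - 0.05*31.6232 = 0.6776
  y_1 = -1.4176 - 0.05*-5.6704 = -1.1341
Step 2: grad_x = 2*7*0.6776 = 9.487, grad_y = 2*2*-1.1341 = -4.5363
  x_2 = 0.6776 - 0.05*9.487 = 0.2033
  y_2 = -1.1341 - 0.05*-4.5363 = -0.9073
Step 3: grad_x = 2*7*0.2033 = 2.8461, grad_y = 2*2*-0.9073 = -3.6291
  x_3 = 0.2033 - 0.05*2.8461 = 0.061
  y_3 = -0.9073 - 0.05*-3.6291 = -0.7258
Step 4: grad_x = 2*7*0.061 = 0.8538, grad_y = 2*2*-0.7258 = -2.9032
  x_4 = 0.061 - 0.05*0.8538 = 0.0183
  y_4 = -0.7258 - 0.05*-2.9032 = -0.5806
Step 5: grad_x = 2*7*0.0183 = 0.2561, grad_y = 2*2*-0.5806 = -2.3226
  x_5 = 0.0183 - 0.05*0.2561 = 0.0055
  y_5 = -0.5806 - 0.05*-2.3226 = -0.4645
f(0.0055, -0.4645) = 7*0.0055^2 + 2*(-0.4645)^2 = 0.4318


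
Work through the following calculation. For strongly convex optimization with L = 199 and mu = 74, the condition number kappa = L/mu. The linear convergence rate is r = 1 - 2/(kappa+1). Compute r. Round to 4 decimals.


Step 1: Compute the condition number.
kappa = L/mu = 199/74 = 2.6892
Step 2: Compute the convergence rate.
r = 1 - 2/(kappa + 1) = 1 - 2*mu/(L + mu) = (L - mu)/(L + mu) = 125/273 = 0.4579


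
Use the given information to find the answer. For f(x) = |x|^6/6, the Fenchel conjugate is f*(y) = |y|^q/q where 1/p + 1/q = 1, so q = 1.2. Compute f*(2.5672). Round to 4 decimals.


The conjugate exponent q satisfies 1/p + 1/q = 1.
p = 6, so q = 6/(6 - 1) = 1.2
|y|^q = 2.5672^1.2 = 3.0999
f*(2.5672) = 3.0999 / 1.2 = 2.5833


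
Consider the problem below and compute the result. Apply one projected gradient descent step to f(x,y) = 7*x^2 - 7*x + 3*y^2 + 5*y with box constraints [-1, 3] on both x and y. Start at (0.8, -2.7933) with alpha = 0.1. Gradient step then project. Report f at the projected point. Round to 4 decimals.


Step 1: Compute gradient at (0.8, -2.7933).
grad_x = 2*7*0.8 - 7 = 4.2
grad_y = 2*3*-2.7933 + 5 = -11.7598
Step 2: Gradient step.
x_raw = 0.8 - 0.1*4.2 = 0.38
y_raw = -2.7933 - 0.1*-11.7598 = -1.6173
Step 3: Project onto [-1, 3].
x_proj = clip(0.38) = 0.38
y_proj = clip(-1.6173) = -1.0
Step 4: Evaluate f.
f(0.38, -1.0) = -3.6492


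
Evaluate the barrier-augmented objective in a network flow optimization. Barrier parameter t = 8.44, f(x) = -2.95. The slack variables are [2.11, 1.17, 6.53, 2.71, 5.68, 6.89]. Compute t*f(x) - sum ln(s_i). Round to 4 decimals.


Step 1: Compute log-barrier.
ln values: [0.7467, 0.157, 1.8764, 0.9969, 1.737, 1.9301]
phi = -(0.7467 + 0.157 + 1.8764 + 0.9969 + 1.737 + 1.9301) = -7.4441
Step 2: Compute augmented objective.
t*f(x) = 8.44*-2.95 = -24.898
Total = -24.898 - 7.4441 = -32.3421


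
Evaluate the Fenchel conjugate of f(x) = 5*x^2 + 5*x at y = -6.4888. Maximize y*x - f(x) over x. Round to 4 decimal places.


f*(y) = sup_x {y*x - a*x^2 - b*x} = sup_x {(y-b)*x - a*x^2}
FOC: (y - b) - 2a*x = 0 => x* = (y - b)/(2a)
x* = (-6.4888 - 5)/(2*5) = -1.1489
f*(-6.4888) = (y-b)^2/(4a) = (-6.4888 - 5)^2/(4*5)
= 131.9925/20 = 6.5996


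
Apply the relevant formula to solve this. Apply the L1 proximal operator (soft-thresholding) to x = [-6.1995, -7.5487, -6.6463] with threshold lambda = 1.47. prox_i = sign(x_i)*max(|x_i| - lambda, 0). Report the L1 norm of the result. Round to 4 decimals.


Soft-thresholding with lambda = 1.47:
prox(-6.1995) = sign(-6.1995)*max(|-6.1995| - 1.47, 0) = -4.7295
prox(-7.5487) = sign(-7.5487)*max(|-7.5487| - 1.47, 0) = -6.0787
prox(-6.6463) = sign(-6.6463)*max(|-6.6463| - 1.47, 0) = -5.1763
prox(x) = [-4.7295, -6.0787, -5.1763]
||prox(x)||_1 = 4.7295 + 6.0787 + 5.1763 = 15.9845


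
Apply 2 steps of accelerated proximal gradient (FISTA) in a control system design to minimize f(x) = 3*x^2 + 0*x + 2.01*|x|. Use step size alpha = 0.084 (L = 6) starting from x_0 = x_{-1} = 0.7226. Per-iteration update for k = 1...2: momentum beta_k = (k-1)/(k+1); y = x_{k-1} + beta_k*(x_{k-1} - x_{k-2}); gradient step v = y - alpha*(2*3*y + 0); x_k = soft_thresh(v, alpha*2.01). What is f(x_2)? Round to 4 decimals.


FISTA on f(x) = 3*x^2 + 0*x + 2.01*|x|
L = 6, alpha = 0.084
Iteration 1: beta = 0.0, y = 0.7226 + 0.0*(0.7226 - 0.7226) = 0.7226
  grad(y) = 4.3356, v = y - alpha*grad = 0.3584
  prox(v) = soft_thresh(0.3584, 0.1688) = 0.1896
Iteration 2: beta = 0.3333, y = 0.1896 + 0.3333*(0.1896 - 0.7226) = 0.0119
  grad(y) = 0.0714, v = y - alpha*grad = 0.0059
  prox(v) = soft_thresh(0.0059, 0.1688) = 0.0
f(x_2) = 3*0.0^2 + 0*0.0 + 2.01*|0.0| = 0.0


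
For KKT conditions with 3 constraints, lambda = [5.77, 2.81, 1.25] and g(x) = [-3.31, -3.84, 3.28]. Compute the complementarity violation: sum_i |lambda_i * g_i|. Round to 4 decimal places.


KKT complementary slackness check:
lambda_1 * g_1 = 5.77 * -3.31 = -19.0987
lambda_2 * g_2 = 2.81 * -3.84 = -10.7904
lambda_3 * g_3 = 1.25 * 3.28 = 4.1
Total violation = 19.0987 + 10.7904 + 4.1 = 33.9891


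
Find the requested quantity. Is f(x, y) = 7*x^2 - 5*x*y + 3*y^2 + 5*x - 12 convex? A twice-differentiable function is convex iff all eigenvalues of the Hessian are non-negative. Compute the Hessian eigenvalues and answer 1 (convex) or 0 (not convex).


The Hessian of f(x,y) = 7*x^2 - 5*x*y + 3*y^2 + 5*x - 12 is:
H = [[14, -5], [-5, 6]]
Trace = 14 + 6 = 20
Determinant = 14*6 - (-5)^2 = 59
Discriminant = (20)^2 - 4*59 = 164.0
Eigenvalues: lambda_1 = 3.5969, lambda_2 = 16.4031
The function is convex.

1


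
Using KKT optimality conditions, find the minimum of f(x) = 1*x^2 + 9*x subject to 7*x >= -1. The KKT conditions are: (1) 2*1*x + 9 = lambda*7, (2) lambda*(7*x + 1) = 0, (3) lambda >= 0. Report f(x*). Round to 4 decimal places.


Step 1: Try lambda = 0 (constraint inactive).
x_unc = -9/(2*1) = -4.5
Check: 7*-4.5 = -31.5 < -1 -- violated!
Step 2: Constraint must be active: 7*x = -1
x* = -1/7 = -0.1429 (rounded; the exact value -1/7 is used below)
lambda = (2*1*(-1/7) + 9)/7 = 1.2449
Step 3: Compute optimal value.
f(x*) = 1*(-1/7)^2 + 9*(-1/7) = -1.2653


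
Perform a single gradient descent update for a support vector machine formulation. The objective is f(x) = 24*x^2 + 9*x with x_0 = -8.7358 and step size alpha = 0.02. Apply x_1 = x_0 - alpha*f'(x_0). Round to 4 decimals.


We compute the gradient at x_0 and apply the update.
f'(x) = 48*x + 9
f'(-8.7358) = 48*-8.7358 + 9 = -410.3184
x_1 = -8.7358 - 0.02*-410.3184 = -0.5294


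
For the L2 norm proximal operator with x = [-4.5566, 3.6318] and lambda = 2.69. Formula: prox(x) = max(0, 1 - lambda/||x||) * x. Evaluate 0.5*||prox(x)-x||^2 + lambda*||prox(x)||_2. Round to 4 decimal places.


Step 1: Compute ||x||.
||x|| = 5.8269
Step 2: Compute scaling factor.
scale = max(0, 1 - 2.69/5.8269) = 0.5383
Step 3: prox(x) = [-2.453, 1.9552]
||prox(x)|| = 3.1369
Step 4: Proximal objective.
0.5*||prox-x||^2 = 3.6181
lambda*||prox|| = 8.4383
Total = 12.0563
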